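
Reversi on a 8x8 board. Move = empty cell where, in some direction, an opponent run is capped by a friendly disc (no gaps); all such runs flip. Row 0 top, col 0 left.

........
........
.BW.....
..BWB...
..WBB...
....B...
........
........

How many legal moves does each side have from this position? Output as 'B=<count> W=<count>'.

Answer: B=5 W=6

Derivation:
-- B to move --
(1,1): flips 2 -> legal
(1,2): flips 1 -> legal
(1,3): no bracket -> illegal
(2,3): flips 2 -> legal
(2,4): no bracket -> illegal
(3,1): no bracket -> illegal
(4,1): flips 1 -> legal
(5,1): no bracket -> illegal
(5,2): flips 1 -> legal
(5,3): no bracket -> illegal
B mobility = 5
-- W to move --
(1,0): no bracket -> illegal
(1,1): no bracket -> illegal
(1,2): no bracket -> illegal
(2,0): flips 1 -> legal
(2,3): no bracket -> illegal
(2,4): no bracket -> illegal
(2,5): no bracket -> illegal
(3,0): no bracket -> illegal
(3,1): flips 1 -> legal
(3,5): flips 1 -> legal
(4,1): no bracket -> illegal
(4,5): flips 2 -> legal
(5,2): no bracket -> illegal
(5,3): flips 1 -> legal
(5,5): flips 1 -> legal
(6,3): no bracket -> illegal
(6,4): no bracket -> illegal
(6,5): no bracket -> illegal
W mobility = 6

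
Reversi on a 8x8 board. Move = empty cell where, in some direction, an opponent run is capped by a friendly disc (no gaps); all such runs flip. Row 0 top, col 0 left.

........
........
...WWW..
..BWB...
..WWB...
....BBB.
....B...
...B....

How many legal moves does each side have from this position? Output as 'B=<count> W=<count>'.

Answer: B=6 W=9

Derivation:
-- B to move --
(1,2): flips 1 -> legal
(1,3): no bracket -> illegal
(1,4): flips 2 -> legal
(1,5): no bracket -> illegal
(1,6): flips 1 -> legal
(2,2): flips 1 -> legal
(2,6): no bracket -> illegal
(3,1): no bracket -> illegal
(3,5): no bracket -> illegal
(3,6): no bracket -> illegal
(4,1): flips 2 -> legal
(5,1): no bracket -> illegal
(5,2): flips 2 -> legal
(5,3): no bracket -> illegal
B mobility = 6
-- W to move --
(2,1): flips 1 -> legal
(2,2): flips 1 -> legal
(3,1): flips 1 -> legal
(3,5): flips 1 -> legal
(4,1): flips 1 -> legal
(4,5): flips 2 -> legal
(4,6): no bracket -> illegal
(4,7): no bracket -> illegal
(5,3): no bracket -> illegal
(5,7): no bracket -> illegal
(6,2): no bracket -> illegal
(6,3): no bracket -> illegal
(6,5): flips 1 -> legal
(6,6): flips 2 -> legal
(6,7): no bracket -> illegal
(7,2): no bracket -> illegal
(7,4): flips 4 -> legal
(7,5): no bracket -> illegal
W mobility = 9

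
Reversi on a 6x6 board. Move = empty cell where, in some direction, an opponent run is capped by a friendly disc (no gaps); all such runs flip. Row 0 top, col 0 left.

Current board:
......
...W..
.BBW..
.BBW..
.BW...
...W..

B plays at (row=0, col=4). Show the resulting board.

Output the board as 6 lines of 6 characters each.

Answer: ....B.
...B..
.BBW..
.BBW..
.BW...
...W..

Derivation:
Place B at (0,4); scan 8 dirs for brackets.
Dir NW: edge -> no flip
Dir N: edge -> no flip
Dir NE: edge -> no flip
Dir W: first cell '.' (not opp) -> no flip
Dir E: first cell '.' (not opp) -> no flip
Dir SW: opp run (1,3) capped by B -> flip
Dir S: first cell '.' (not opp) -> no flip
Dir SE: first cell '.' (not opp) -> no flip
All flips: (1,3)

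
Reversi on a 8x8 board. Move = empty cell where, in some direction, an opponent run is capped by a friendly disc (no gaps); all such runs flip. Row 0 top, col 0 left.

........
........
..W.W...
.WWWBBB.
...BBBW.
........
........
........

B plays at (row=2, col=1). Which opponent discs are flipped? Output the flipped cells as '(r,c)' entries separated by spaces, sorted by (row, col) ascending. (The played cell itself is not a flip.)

Dir NW: first cell '.' (not opp) -> no flip
Dir N: first cell '.' (not opp) -> no flip
Dir NE: first cell '.' (not opp) -> no flip
Dir W: first cell '.' (not opp) -> no flip
Dir E: opp run (2,2), next='.' -> no flip
Dir SW: first cell '.' (not opp) -> no flip
Dir S: opp run (3,1), next='.' -> no flip
Dir SE: opp run (3,2) capped by B -> flip

Answer: (3,2)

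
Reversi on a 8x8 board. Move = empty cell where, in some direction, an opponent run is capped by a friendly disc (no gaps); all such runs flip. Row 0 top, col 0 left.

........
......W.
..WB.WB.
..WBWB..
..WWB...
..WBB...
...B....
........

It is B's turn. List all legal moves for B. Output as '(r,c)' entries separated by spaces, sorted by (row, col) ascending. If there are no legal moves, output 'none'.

Answer: (0,6) (1,1) (1,5) (2,1) (2,4) (3,1) (4,1) (4,5) (5,1)

Derivation:
(0,5): no bracket -> illegal
(0,6): flips 1 -> legal
(0,7): no bracket -> illegal
(1,1): flips 1 -> legal
(1,2): no bracket -> illegal
(1,3): no bracket -> illegal
(1,4): no bracket -> illegal
(1,5): flips 1 -> legal
(1,7): no bracket -> illegal
(2,1): flips 3 -> legal
(2,4): flips 2 -> legal
(2,7): no bracket -> illegal
(3,1): flips 2 -> legal
(3,6): no bracket -> illegal
(4,1): flips 4 -> legal
(4,5): flips 1 -> legal
(5,1): flips 2 -> legal
(6,1): no bracket -> illegal
(6,2): no bracket -> illegal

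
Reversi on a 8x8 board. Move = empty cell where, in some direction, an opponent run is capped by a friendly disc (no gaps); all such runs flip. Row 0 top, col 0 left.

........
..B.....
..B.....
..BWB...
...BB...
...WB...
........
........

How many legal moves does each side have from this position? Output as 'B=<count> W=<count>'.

Answer: B=4 W=4

Derivation:
-- B to move --
(2,3): flips 1 -> legal
(2,4): no bracket -> illegal
(4,2): no bracket -> illegal
(5,2): flips 1 -> legal
(6,2): flips 1 -> legal
(6,3): flips 1 -> legal
(6,4): no bracket -> illegal
B mobility = 4
-- W to move --
(0,1): no bracket -> illegal
(0,2): no bracket -> illegal
(0,3): no bracket -> illegal
(1,1): flips 1 -> legal
(1,3): no bracket -> illegal
(2,1): no bracket -> illegal
(2,3): no bracket -> illegal
(2,4): no bracket -> illegal
(2,5): no bracket -> illegal
(3,1): flips 1 -> legal
(3,5): flips 2 -> legal
(4,1): no bracket -> illegal
(4,2): no bracket -> illegal
(4,5): no bracket -> illegal
(5,2): no bracket -> illegal
(5,5): flips 2 -> legal
(6,3): no bracket -> illegal
(6,4): no bracket -> illegal
(6,5): no bracket -> illegal
W mobility = 4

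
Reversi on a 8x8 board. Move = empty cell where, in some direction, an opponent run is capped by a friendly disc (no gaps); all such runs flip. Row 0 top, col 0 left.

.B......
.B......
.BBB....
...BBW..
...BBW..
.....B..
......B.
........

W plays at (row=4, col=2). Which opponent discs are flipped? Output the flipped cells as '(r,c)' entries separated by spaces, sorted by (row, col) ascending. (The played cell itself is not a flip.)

Dir NW: first cell '.' (not opp) -> no flip
Dir N: first cell '.' (not opp) -> no flip
Dir NE: opp run (3,3), next='.' -> no flip
Dir W: first cell '.' (not opp) -> no flip
Dir E: opp run (4,3) (4,4) capped by W -> flip
Dir SW: first cell '.' (not opp) -> no flip
Dir S: first cell '.' (not opp) -> no flip
Dir SE: first cell '.' (not opp) -> no flip

Answer: (4,3) (4,4)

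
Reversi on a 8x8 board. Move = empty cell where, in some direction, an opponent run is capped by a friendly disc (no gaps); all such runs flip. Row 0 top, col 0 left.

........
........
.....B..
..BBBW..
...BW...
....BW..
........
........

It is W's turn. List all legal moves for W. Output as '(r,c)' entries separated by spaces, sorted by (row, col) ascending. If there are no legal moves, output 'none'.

(1,4): no bracket -> illegal
(1,5): flips 1 -> legal
(1,6): no bracket -> illegal
(2,1): no bracket -> illegal
(2,2): flips 1 -> legal
(2,3): no bracket -> illegal
(2,4): flips 1 -> legal
(2,6): no bracket -> illegal
(3,1): flips 3 -> legal
(3,6): no bracket -> illegal
(4,1): no bracket -> illegal
(4,2): flips 1 -> legal
(4,5): no bracket -> illegal
(5,2): no bracket -> illegal
(5,3): flips 1 -> legal
(6,3): no bracket -> illegal
(6,4): flips 1 -> legal
(6,5): no bracket -> illegal

Answer: (1,5) (2,2) (2,4) (3,1) (4,2) (5,3) (6,4)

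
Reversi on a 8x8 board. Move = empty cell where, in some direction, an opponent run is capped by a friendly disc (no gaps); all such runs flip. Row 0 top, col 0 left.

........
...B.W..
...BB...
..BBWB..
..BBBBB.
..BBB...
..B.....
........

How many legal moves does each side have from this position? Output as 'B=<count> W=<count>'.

Answer: B=2 W=8

Derivation:
-- B to move --
(0,4): no bracket -> illegal
(0,5): no bracket -> illegal
(0,6): flips 1 -> legal
(1,4): no bracket -> illegal
(1,6): no bracket -> illegal
(2,5): flips 1 -> legal
(2,6): no bracket -> illegal
B mobility = 2
-- W to move --
(0,2): no bracket -> illegal
(0,3): no bracket -> illegal
(0,4): no bracket -> illegal
(1,2): flips 1 -> legal
(1,4): flips 1 -> legal
(2,1): no bracket -> illegal
(2,2): no bracket -> illegal
(2,5): no bracket -> illegal
(2,6): no bracket -> illegal
(3,1): flips 2 -> legal
(3,6): flips 1 -> legal
(3,7): no bracket -> illegal
(4,1): no bracket -> illegal
(4,7): no bracket -> illegal
(5,1): flips 3 -> legal
(5,5): no bracket -> illegal
(5,6): flips 1 -> legal
(5,7): no bracket -> illegal
(6,1): flips 2 -> legal
(6,3): no bracket -> illegal
(6,4): flips 2 -> legal
(6,5): no bracket -> illegal
(7,1): no bracket -> illegal
(7,2): no bracket -> illegal
(7,3): no bracket -> illegal
W mobility = 8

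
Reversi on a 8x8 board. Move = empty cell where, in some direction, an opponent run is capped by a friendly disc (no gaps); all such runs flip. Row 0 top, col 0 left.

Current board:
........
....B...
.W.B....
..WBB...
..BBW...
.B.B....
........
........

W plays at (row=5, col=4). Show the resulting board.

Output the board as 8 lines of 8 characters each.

Answer: ........
....B...
.W.B....
..WBB...
..BWW...
.B.BW...
........
........

Derivation:
Place W at (5,4); scan 8 dirs for brackets.
Dir NW: opp run (4,3) capped by W -> flip
Dir N: first cell 'W' (not opp) -> no flip
Dir NE: first cell '.' (not opp) -> no flip
Dir W: opp run (5,3), next='.' -> no flip
Dir E: first cell '.' (not opp) -> no flip
Dir SW: first cell '.' (not opp) -> no flip
Dir S: first cell '.' (not opp) -> no flip
Dir SE: first cell '.' (not opp) -> no flip
All flips: (4,3)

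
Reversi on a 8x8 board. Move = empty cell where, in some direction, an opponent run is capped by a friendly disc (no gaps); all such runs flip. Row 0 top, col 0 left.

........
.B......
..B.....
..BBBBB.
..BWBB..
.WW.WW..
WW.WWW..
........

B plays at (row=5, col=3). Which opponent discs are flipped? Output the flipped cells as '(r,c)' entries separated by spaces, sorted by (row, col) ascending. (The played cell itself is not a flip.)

Dir NW: first cell 'B' (not opp) -> no flip
Dir N: opp run (4,3) capped by B -> flip
Dir NE: first cell 'B' (not opp) -> no flip
Dir W: opp run (5,2) (5,1), next='.' -> no flip
Dir E: opp run (5,4) (5,5), next='.' -> no flip
Dir SW: first cell '.' (not opp) -> no flip
Dir S: opp run (6,3), next='.' -> no flip
Dir SE: opp run (6,4), next='.' -> no flip

Answer: (4,3)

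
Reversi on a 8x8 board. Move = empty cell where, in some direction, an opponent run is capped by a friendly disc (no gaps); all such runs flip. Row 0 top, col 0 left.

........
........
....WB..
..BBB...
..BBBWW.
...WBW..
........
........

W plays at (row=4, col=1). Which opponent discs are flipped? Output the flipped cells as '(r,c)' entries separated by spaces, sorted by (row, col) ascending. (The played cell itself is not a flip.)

Answer: (4,2) (4,3) (4,4)

Derivation:
Dir NW: first cell '.' (not opp) -> no flip
Dir N: first cell '.' (not opp) -> no flip
Dir NE: opp run (3,2), next='.' -> no flip
Dir W: first cell '.' (not opp) -> no flip
Dir E: opp run (4,2) (4,3) (4,4) capped by W -> flip
Dir SW: first cell '.' (not opp) -> no flip
Dir S: first cell '.' (not opp) -> no flip
Dir SE: first cell '.' (not opp) -> no flip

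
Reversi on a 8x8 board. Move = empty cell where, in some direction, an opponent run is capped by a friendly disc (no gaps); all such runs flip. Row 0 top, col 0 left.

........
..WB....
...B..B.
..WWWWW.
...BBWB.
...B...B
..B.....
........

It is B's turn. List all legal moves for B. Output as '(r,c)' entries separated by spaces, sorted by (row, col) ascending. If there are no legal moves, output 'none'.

(0,1): flips 1 -> legal
(0,2): no bracket -> illegal
(0,3): no bracket -> illegal
(1,1): flips 1 -> legal
(2,1): flips 1 -> legal
(2,2): flips 1 -> legal
(2,4): flips 2 -> legal
(2,5): flips 1 -> legal
(2,7): no bracket -> illegal
(3,1): no bracket -> illegal
(3,7): no bracket -> illegal
(4,1): flips 1 -> legal
(4,2): no bracket -> illegal
(4,7): no bracket -> illegal
(5,4): no bracket -> illegal
(5,5): no bracket -> illegal
(5,6): flips 2 -> legal

Answer: (0,1) (1,1) (2,1) (2,2) (2,4) (2,5) (4,1) (5,6)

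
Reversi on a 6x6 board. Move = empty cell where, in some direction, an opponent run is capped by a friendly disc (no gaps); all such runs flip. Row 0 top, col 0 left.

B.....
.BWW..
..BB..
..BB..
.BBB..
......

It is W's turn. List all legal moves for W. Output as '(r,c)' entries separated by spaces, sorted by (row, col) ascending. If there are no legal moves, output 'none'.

(0,1): no bracket -> illegal
(0,2): no bracket -> illegal
(1,0): flips 1 -> legal
(1,4): no bracket -> illegal
(2,0): no bracket -> illegal
(2,1): no bracket -> illegal
(2,4): no bracket -> illegal
(3,0): no bracket -> illegal
(3,1): flips 1 -> legal
(3,4): flips 1 -> legal
(4,0): no bracket -> illegal
(4,4): no bracket -> illegal
(5,0): no bracket -> illegal
(5,1): no bracket -> illegal
(5,2): flips 3 -> legal
(5,3): flips 3 -> legal
(5,4): no bracket -> illegal

Answer: (1,0) (3,1) (3,4) (5,2) (5,3)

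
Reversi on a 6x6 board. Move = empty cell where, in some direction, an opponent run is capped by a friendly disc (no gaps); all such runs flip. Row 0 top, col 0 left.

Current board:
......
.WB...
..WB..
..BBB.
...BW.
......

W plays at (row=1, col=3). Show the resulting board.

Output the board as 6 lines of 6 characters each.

Answer: ......
.WWW..
..WB..
..BBB.
...BW.
......

Derivation:
Place W at (1,3); scan 8 dirs for brackets.
Dir NW: first cell '.' (not opp) -> no flip
Dir N: first cell '.' (not opp) -> no flip
Dir NE: first cell '.' (not opp) -> no flip
Dir W: opp run (1,2) capped by W -> flip
Dir E: first cell '.' (not opp) -> no flip
Dir SW: first cell 'W' (not opp) -> no flip
Dir S: opp run (2,3) (3,3) (4,3), next='.' -> no flip
Dir SE: first cell '.' (not opp) -> no flip
All flips: (1,2)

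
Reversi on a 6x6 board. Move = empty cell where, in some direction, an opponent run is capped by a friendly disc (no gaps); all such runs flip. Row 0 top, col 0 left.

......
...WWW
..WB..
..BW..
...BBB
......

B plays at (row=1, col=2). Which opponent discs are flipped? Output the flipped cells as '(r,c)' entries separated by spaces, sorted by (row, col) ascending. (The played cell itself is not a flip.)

Dir NW: first cell '.' (not opp) -> no flip
Dir N: first cell '.' (not opp) -> no flip
Dir NE: first cell '.' (not opp) -> no flip
Dir W: first cell '.' (not opp) -> no flip
Dir E: opp run (1,3) (1,4) (1,5), next=edge -> no flip
Dir SW: first cell '.' (not opp) -> no flip
Dir S: opp run (2,2) capped by B -> flip
Dir SE: first cell 'B' (not opp) -> no flip

Answer: (2,2)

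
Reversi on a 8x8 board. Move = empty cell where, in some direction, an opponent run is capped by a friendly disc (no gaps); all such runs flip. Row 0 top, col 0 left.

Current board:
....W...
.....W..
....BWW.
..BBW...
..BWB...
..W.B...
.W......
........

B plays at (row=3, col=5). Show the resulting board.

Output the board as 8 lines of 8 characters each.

Answer: ....W...
.....W..
....BWW.
..BBBB..
..BWB...
..W.B...
.W......
........

Derivation:
Place B at (3,5); scan 8 dirs for brackets.
Dir NW: first cell 'B' (not opp) -> no flip
Dir N: opp run (2,5) (1,5), next='.' -> no flip
Dir NE: opp run (2,6), next='.' -> no flip
Dir W: opp run (3,4) capped by B -> flip
Dir E: first cell '.' (not opp) -> no flip
Dir SW: first cell 'B' (not opp) -> no flip
Dir S: first cell '.' (not opp) -> no flip
Dir SE: first cell '.' (not opp) -> no flip
All flips: (3,4)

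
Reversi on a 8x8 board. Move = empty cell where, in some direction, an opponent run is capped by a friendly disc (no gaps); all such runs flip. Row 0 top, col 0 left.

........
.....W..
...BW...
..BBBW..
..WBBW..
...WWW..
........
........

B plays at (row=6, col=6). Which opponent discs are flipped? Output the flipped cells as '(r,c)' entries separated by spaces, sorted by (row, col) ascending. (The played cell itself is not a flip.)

Dir NW: opp run (5,5) capped by B -> flip
Dir N: first cell '.' (not opp) -> no flip
Dir NE: first cell '.' (not opp) -> no flip
Dir W: first cell '.' (not opp) -> no flip
Dir E: first cell '.' (not opp) -> no flip
Dir SW: first cell '.' (not opp) -> no flip
Dir S: first cell '.' (not opp) -> no flip
Dir SE: first cell '.' (not opp) -> no flip

Answer: (5,5)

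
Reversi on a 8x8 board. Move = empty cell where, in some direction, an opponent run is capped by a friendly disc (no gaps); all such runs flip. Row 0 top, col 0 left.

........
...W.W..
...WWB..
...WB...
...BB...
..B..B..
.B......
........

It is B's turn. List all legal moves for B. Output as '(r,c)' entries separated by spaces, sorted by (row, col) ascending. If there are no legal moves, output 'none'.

Answer: (0,3) (0,5) (1,2) (1,4) (2,2) (3,2)

Derivation:
(0,2): no bracket -> illegal
(0,3): flips 3 -> legal
(0,4): no bracket -> illegal
(0,5): flips 1 -> legal
(0,6): no bracket -> illegal
(1,2): flips 1 -> legal
(1,4): flips 1 -> legal
(1,6): no bracket -> illegal
(2,2): flips 3 -> legal
(2,6): no bracket -> illegal
(3,2): flips 1 -> legal
(3,5): no bracket -> illegal
(4,2): no bracket -> illegal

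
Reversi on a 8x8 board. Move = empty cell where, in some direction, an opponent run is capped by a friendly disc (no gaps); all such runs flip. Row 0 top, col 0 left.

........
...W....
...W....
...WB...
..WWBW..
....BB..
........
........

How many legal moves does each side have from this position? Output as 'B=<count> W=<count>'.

-- B to move --
(0,2): no bracket -> illegal
(0,3): no bracket -> illegal
(0,4): no bracket -> illegal
(1,2): flips 1 -> legal
(1,4): no bracket -> illegal
(2,2): flips 1 -> legal
(2,4): no bracket -> illegal
(3,1): no bracket -> illegal
(3,2): flips 2 -> legal
(3,5): flips 1 -> legal
(3,6): flips 1 -> legal
(4,1): flips 2 -> legal
(4,6): flips 1 -> legal
(5,1): no bracket -> illegal
(5,2): flips 1 -> legal
(5,3): no bracket -> illegal
(5,6): flips 1 -> legal
B mobility = 9
-- W to move --
(2,4): no bracket -> illegal
(2,5): flips 1 -> legal
(3,5): flips 1 -> legal
(4,6): no bracket -> illegal
(5,3): no bracket -> illegal
(5,6): no bracket -> illegal
(6,3): flips 1 -> legal
(6,4): no bracket -> illegal
(6,5): flips 2 -> legal
(6,6): flips 2 -> legal
W mobility = 5

Answer: B=9 W=5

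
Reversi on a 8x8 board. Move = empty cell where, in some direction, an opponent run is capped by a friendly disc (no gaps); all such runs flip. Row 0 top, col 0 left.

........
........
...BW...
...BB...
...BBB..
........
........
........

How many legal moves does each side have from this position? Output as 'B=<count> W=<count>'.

Answer: B=3 W=3

Derivation:
-- B to move --
(1,3): no bracket -> illegal
(1,4): flips 1 -> legal
(1,5): flips 1 -> legal
(2,5): flips 1 -> legal
(3,5): no bracket -> illegal
B mobility = 3
-- W to move --
(1,2): no bracket -> illegal
(1,3): no bracket -> illegal
(1,4): no bracket -> illegal
(2,2): flips 1 -> legal
(2,5): no bracket -> illegal
(3,2): no bracket -> illegal
(3,5): no bracket -> illegal
(3,6): no bracket -> illegal
(4,2): flips 1 -> legal
(4,6): no bracket -> illegal
(5,2): no bracket -> illegal
(5,3): no bracket -> illegal
(5,4): flips 2 -> legal
(5,5): no bracket -> illegal
(5,6): no bracket -> illegal
W mobility = 3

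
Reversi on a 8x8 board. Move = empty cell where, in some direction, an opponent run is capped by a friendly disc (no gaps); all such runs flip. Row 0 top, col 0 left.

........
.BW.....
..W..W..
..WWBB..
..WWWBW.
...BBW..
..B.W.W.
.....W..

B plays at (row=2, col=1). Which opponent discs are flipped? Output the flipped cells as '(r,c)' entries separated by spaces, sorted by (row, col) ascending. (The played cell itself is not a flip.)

Dir NW: first cell '.' (not opp) -> no flip
Dir N: first cell 'B' (not opp) -> no flip
Dir NE: opp run (1,2), next='.' -> no flip
Dir W: first cell '.' (not opp) -> no flip
Dir E: opp run (2,2), next='.' -> no flip
Dir SW: first cell '.' (not opp) -> no flip
Dir S: first cell '.' (not opp) -> no flip
Dir SE: opp run (3,2) (4,3) capped by B -> flip

Answer: (3,2) (4,3)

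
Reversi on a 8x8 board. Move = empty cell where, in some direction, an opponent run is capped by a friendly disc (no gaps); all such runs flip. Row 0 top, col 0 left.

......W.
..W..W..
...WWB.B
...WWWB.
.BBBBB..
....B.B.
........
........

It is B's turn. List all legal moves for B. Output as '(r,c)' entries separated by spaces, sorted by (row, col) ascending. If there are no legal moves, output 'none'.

Answer: (0,1) (0,5) (1,3) (1,4) (2,2) (2,6) (3,2)

Derivation:
(0,1): flips 3 -> legal
(0,2): no bracket -> illegal
(0,3): no bracket -> illegal
(0,4): no bracket -> illegal
(0,5): flips 1 -> legal
(0,7): no bracket -> illegal
(1,1): no bracket -> illegal
(1,3): flips 2 -> legal
(1,4): flips 2 -> legal
(1,6): no bracket -> illegal
(1,7): no bracket -> illegal
(2,1): no bracket -> illegal
(2,2): flips 3 -> legal
(2,6): flips 1 -> legal
(3,2): flips 3 -> legal
(4,6): no bracket -> illegal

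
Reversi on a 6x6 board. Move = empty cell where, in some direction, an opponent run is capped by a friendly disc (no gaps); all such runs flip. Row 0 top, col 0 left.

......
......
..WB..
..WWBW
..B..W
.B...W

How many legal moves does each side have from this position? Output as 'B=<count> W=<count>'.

-- B to move --
(1,1): no bracket -> illegal
(1,2): flips 2 -> legal
(1,3): no bracket -> illegal
(2,1): flips 1 -> legal
(2,4): flips 1 -> legal
(2,5): no bracket -> illegal
(3,1): flips 2 -> legal
(4,1): flips 1 -> legal
(4,3): flips 1 -> legal
(4,4): no bracket -> illegal
(5,4): no bracket -> illegal
B mobility = 6
-- W to move --
(1,2): flips 2 -> legal
(1,3): flips 1 -> legal
(1,4): flips 1 -> legal
(2,4): flips 1 -> legal
(2,5): no bracket -> illegal
(3,1): no bracket -> illegal
(4,0): no bracket -> illegal
(4,1): no bracket -> illegal
(4,3): no bracket -> illegal
(4,4): no bracket -> illegal
(5,0): no bracket -> illegal
(5,2): flips 1 -> legal
(5,3): no bracket -> illegal
W mobility = 5

Answer: B=6 W=5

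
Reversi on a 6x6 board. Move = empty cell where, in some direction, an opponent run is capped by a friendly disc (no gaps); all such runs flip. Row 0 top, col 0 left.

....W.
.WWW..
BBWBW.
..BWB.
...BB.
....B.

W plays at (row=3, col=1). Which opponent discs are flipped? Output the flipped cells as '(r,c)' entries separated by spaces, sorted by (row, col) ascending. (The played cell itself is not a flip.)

Dir NW: opp run (2,0), next=edge -> no flip
Dir N: opp run (2,1) capped by W -> flip
Dir NE: first cell 'W' (not opp) -> no flip
Dir W: first cell '.' (not opp) -> no flip
Dir E: opp run (3,2) capped by W -> flip
Dir SW: first cell '.' (not opp) -> no flip
Dir S: first cell '.' (not opp) -> no flip
Dir SE: first cell '.' (not opp) -> no flip

Answer: (2,1) (3,2)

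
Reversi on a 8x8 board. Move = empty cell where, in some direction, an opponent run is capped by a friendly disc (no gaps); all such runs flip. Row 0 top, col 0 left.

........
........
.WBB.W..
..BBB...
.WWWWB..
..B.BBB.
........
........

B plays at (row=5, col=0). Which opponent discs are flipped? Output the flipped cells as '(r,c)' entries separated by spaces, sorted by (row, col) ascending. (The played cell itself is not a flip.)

Dir NW: edge -> no flip
Dir N: first cell '.' (not opp) -> no flip
Dir NE: opp run (4,1) capped by B -> flip
Dir W: edge -> no flip
Dir E: first cell '.' (not opp) -> no flip
Dir SW: edge -> no flip
Dir S: first cell '.' (not opp) -> no flip
Dir SE: first cell '.' (not opp) -> no flip

Answer: (4,1)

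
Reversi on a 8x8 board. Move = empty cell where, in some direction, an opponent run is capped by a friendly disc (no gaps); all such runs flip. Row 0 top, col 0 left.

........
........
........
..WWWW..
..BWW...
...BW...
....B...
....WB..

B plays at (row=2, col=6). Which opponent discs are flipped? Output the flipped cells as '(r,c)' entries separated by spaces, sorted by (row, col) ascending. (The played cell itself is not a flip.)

Dir NW: first cell '.' (not opp) -> no flip
Dir N: first cell '.' (not opp) -> no flip
Dir NE: first cell '.' (not opp) -> no flip
Dir W: first cell '.' (not opp) -> no flip
Dir E: first cell '.' (not opp) -> no flip
Dir SW: opp run (3,5) (4,4) capped by B -> flip
Dir S: first cell '.' (not opp) -> no flip
Dir SE: first cell '.' (not opp) -> no flip

Answer: (3,5) (4,4)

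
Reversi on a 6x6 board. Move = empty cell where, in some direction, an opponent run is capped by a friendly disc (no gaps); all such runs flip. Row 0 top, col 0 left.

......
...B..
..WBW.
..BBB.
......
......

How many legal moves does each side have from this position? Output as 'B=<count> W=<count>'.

-- B to move --
(1,1): flips 1 -> legal
(1,2): flips 1 -> legal
(1,4): flips 1 -> legal
(1,5): flips 1 -> legal
(2,1): flips 1 -> legal
(2,5): flips 1 -> legal
(3,1): flips 1 -> legal
(3,5): flips 1 -> legal
B mobility = 8
-- W to move --
(0,2): flips 1 -> legal
(0,3): no bracket -> illegal
(0,4): flips 1 -> legal
(1,2): no bracket -> illegal
(1,4): no bracket -> illegal
(2,1): no bracket -> illegal
(2,5): no bracket -> illegal
(3,1): no bracket -> illegal
(3,5): no bracket -> illegal
(4,1): no bracket -> illegal
(4,2): flips 2 -> legal
(4,3): no bracket -> illegal
(4,4): flips 2 -> legal
(4,5): no bracket -> illegal
W mobility = 4

Answer: B=8 W=4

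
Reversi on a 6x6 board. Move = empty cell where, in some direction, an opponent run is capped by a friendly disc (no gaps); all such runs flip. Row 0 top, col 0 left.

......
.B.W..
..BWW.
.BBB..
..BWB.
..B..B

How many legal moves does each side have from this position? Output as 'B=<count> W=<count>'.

-- B to move --
(0,2): no bracket -> illegal
(0,3): flips 2 -> legal
(0,4): flips 1 -> legal
(1,2): no bracket -> illegal
(1,4): flips 1 -> legal
(1,5): flips 1 -> legal
(2,5): flips 2 -> legal
(3,4): flips 1 -> legal
(3,5): no bracket -> illegal
(5,3): flips 1 -> legal
(5,4): flips 1 -> legal
B mobility = 8
-- W to move --
(0,0): no bracket -> illegal
(0,1): no bracket -> illegal
(0,2): no bracket -> illegal
(1,0): no bracket -> illegal
(1,2): no bracket -> illegal
(2,0): no bracket -> illegal
(2,1): flips 2 -> legal
(3,0): no bracket -> illegal
(3,4): no bracket -> illegal
(3,5): no bracket -> illegal
(4,0): flips 2 -> legal
(4,1): flips 2 -> legal
(4,5): flips 1 -> legal
(5,1): flips 2 -> legal
(5,3): no bracket -> illegal
(5,4): no bracket -> illegal
W mobility = 5

Answer: B=8 W=5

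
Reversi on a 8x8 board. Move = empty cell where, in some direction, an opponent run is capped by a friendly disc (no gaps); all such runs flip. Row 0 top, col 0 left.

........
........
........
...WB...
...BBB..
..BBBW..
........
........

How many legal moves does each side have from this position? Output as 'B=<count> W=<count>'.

Answer: B=6 W=3

Derivation:
-- B to move --
(2,2): flips 1 -> legal
(2,3): flips 1 -> legal
(2,4): no bracket -> illegal
(3,2): flips 1 -> legal
(4,2): no bracket -> illegal
(4,6): no bracket -> illegal
(5,6): flips 1 -> legal
(6,4): no bracket -> illegal
(6,5): flips 1 -> legal
(6,6): flips 1 -> legal
B mobility = 6
-- W to move --
(2,3): no bracket -> illegal
(2,4): no bracket -> illegal
(2,5): no bracket -> illegal
(3,2): no bracket -> illegal
(3,5): flips 2 -> legal
(3,6): no bracket -> illegal
(4,1): no bracket -> illegal
(4,2): no bracket -> illegal
(4,6): no bracket -> illegal
(5,1): flips 3 -> legal
(5,6): no bracket -> illegal
(6,1): no bracket -> illegal
(6,2): no bracket -> illegal
(6,3): flips 2 -> legal
(6,4): no bracket -> illegal
(6,5): no bracket -> illegal
W mobility = 3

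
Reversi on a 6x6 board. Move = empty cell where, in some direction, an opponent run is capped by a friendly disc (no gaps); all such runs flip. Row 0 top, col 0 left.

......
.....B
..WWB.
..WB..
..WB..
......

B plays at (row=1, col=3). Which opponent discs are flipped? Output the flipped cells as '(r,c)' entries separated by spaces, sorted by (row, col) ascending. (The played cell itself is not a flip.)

Answer: (2,3)

Derivation:
Dir NW: first cell '.' (not opp) -> no flip
Dir N: first cell '.' (not opp) -> no flip
Dir NE: first cell '.' (not opp) -> no flip
Dir W: first cell '.' (not opp) -> no flip
Dir E: first cell '.' (not opp) -> no flip
Dir SW: opp run (2,2), next='.' -> no flip
Dir S: opp run (2,3) capped by B -> flip
Dir SE: first cell 'B' (not opp) -> no flip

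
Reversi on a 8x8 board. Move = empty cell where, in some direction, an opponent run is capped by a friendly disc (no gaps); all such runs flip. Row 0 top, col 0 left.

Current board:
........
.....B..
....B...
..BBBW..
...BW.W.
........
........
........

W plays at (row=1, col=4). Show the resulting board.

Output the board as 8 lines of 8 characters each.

Place W at (1,4); scan 8 dirs for brackets.
Dir NW: first cell '.' (not opp) -> no flip
Dir N: first cell '.' (not opp) -> no flip
Dir NE: first cell '.' (not opp) -> no flip
Dir W: first cell '.' (not opp) -> no flip
Dir E: opp run (1,5), next='.' -> no flip
Dir SW: first cell '.' (not opp) -> no flip
Dir S: opp run (2,4) (3,4) capped by W -> flip
Dir SE: first cell '.' (not opp) -> no flip
All flips: (2,4) (3,4)

Answer: ........
....WB..
....W...
..BBWW..
...BW.W.
........
........
........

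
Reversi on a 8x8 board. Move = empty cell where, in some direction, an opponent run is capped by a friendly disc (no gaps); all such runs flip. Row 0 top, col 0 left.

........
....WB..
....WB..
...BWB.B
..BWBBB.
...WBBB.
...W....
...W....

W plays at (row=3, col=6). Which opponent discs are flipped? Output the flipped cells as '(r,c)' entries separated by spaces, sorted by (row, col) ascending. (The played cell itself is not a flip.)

Answer: (2,5) (3,5) (4,5) (5,4)

Derivation:
Dir NW: opp run (2,5) capped by W -> flip
Dir N: first cell '.' (not opp) -> no flip
Dir NE: first cell '.' (not opp) -> no flip
Dir W: opp run (3,5) capped by W -> flip
Dir E: opp run (3,7), next=edge -> no flip
Dir SW: opp run (4,5) (5,4) capped by W -> flip
Dir S: opp run (4,6) (5,6), next='.' -> no flip
Dir SE: first cell '.' (not opp) -> no flip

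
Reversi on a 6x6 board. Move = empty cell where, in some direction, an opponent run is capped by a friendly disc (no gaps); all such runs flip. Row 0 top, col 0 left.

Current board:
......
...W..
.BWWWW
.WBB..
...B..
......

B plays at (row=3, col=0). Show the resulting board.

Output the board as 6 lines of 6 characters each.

Answer: ......
...W..
.BWWWW
BBBB..
...B..
......

Derivation:
Place B at (3,0); scan 8 dirs for brackets.
Dir NW: edge -> no flip
Dir N: first cell '.' (not opp) -> no flip
Dir NE: first cell 'B' (not opp) -> no flip
Dir W: edge -> no flip
Dir E: opp run (3,1) capped by B -> flip
Dir SW: edge -> no flip
Dir S: first cell '.' (not opp) -> no flip
Dir SE: first cell '.' (not opp) -> no flip
All flips: (3,1)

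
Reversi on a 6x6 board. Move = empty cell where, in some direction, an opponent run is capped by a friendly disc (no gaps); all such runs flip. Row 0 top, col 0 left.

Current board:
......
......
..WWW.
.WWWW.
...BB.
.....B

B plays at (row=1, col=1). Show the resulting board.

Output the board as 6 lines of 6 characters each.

Place B at (1,1); scan 8 dirs for brackets.
Dir NW: first cell '.' (not opp) -> no flip
Dir N: first cell '.' (not opp) -> no flip
Dir NE: first cell '.' (not opp) -> no flip
Dir W: first cell '.' (not opp) -> no flip
Dir E: first cell '.' (not opp) -> no flip
Dir SW: first cell '.' (not opp) -> no flip
Dir S: first cell '.' (not opp) -> no flip
Dir SE: opp run (2,2) (3,3) capped by B -> flip
All flips: (2,2) (3,3)

Answer: ......
.B....
..BWW.
.WWBW.
...BB.
.....B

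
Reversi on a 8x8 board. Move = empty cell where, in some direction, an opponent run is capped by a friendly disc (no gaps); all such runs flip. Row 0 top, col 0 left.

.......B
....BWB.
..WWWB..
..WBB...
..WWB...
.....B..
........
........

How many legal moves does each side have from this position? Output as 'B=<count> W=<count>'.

-- B to move --
(0,4): no bracket -> illegal
(0,5): flips 1 -> legal
(0,6): flips 2 -> legal
(1,1): flips 1 -> legal
(1,2): flips 1 -> legal
(1,3): flips 1 -> legal
(2,1): flips 3 -> legal
(2,6): no bracket -> illegal
(3,1): flips 1 -> legal
(3,5): no bracket -> illegal
(4,1): flips 4 -> legal
(5,1): flips 1 -> legal
(5,2): flips 1 -> legal
(5,3): flips 1 -> legal
(5,4): no bracket -> illegal
B mobility = 11
-- W to move --
(0,3): no bracket -> illegal
(0,4): flips 1 -> legal
(0,5): flips 1 -> legal
(0,6): no bracket -> illegal
(1,3): flips 1 -> legal
(1,7): flips 1 -> legal
(2,6): flips 1 -> legal
(2,7): no bracket -> illegal
(3,5): flips 3 -> legal
(3,6): no bracket -> illegal
(4,5): flips 2 -> legal
(4,6): no bracket -> illegal
(5,3): no bracket -> illegal
(5,4): flips 2 -> legal
(5,6): no bracket -> illegal
(6,4): no bracket -> illegal
(6,5): no bracket -> illegal
(6,6): flips 3 -> legal
W mobility = 9

Answer: B=11 W=9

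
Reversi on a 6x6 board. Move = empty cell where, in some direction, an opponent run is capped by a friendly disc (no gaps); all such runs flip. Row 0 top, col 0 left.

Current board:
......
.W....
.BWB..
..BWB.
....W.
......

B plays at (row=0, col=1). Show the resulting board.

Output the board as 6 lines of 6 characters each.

Place B at (0,1); scan 8 dirs for brackets.
Dir NW: edge -> no flip
Dir N: edge -> no flip
Dir NE: edge -> no flip
Dir W: first cell '.' (not opp) -> no flip
Dir E: first cell '.' (not opp) -> no flip
Dir SW: first cell '.' (not opp) -> no flip
Dir S: opp run (1,1) capped by B -> flip
Dir SE: first cell '.' (not opp) -> no flip
All flips: (1,1)

Answer: .B....
.B....
.BWB..
..BWB.
....W.
......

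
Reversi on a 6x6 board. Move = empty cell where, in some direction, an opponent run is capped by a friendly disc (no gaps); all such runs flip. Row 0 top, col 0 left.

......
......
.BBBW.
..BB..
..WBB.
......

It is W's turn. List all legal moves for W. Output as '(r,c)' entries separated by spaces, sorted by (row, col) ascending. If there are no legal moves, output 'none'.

(1,0): no bracket -> illegal
(1,1): no bracket -> illegal
(1,2): flips 2 -> legal
(1,3): no bracket -> illegal
(1,4): no bracket -> illegal
(2,0): flips 3 -> legal
(3,0): no bracket -> illegal
(3,1): no bracket -> illegal
(3,4): no bracket -> illegal
(3,5): no bracket -> illegal
(4,1): no bracket -> illegal
(4,5): flips 2 -> legal
(5,2): no bracket -> illegal
(5,3): no bracket -> illegal
(5,4): no bracket -> illegal
(5,5): no bracket -> illegal

Answer: (1,2) (2,0) (4,5)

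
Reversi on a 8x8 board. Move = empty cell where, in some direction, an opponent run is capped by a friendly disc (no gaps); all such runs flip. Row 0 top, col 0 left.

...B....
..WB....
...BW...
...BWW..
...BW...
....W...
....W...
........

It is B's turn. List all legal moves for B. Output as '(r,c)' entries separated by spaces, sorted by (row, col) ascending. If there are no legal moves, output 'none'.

(0,1): flips 1 -> legal
(0,2): no bracket -> illegal
(1,1): flips 1 -> legal
(1,4): no bracket -> illegal
(1,5): flips 1 -> legal
(2,1): flips 1 -> legal
(2,2): no bracket -> illegal
(2,5): flips 2 -> legal
(2,6): no bracket -> illegal
(3,6): flips 2 -> legal
(4,5): flips 2 -> legal
(4,6): flips 2 -> legal
(5,3): no bracket -> illegal
(5,5): flips 1 -> legal
(6,3): no bracket -> illegal
(6,5): flips 1 -> legal
(7,3): no bracket -> illegal
(7,4): no bracket -> illegal
(7,5): no bracket -> illegal

Answer: (0,1) (1,1) (1,5) (2,1) (2,5) (3,6) (4,5) (4,6) (5,5) (6,5)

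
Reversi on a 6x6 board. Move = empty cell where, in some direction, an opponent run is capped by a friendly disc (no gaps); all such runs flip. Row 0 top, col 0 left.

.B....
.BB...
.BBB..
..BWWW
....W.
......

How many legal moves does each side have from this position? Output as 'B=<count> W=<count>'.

Answer: B=3 W=3

Derivation:
-- B to move --
(2,4): no bracket -> illegal
(2,5): no bracket -> illegal
(4,2): no bracket -> illegal
(4,3): flips 1 -> legal
(4,5): flips 1 -> legal
(5,3): no bracket -> illegal
(5,4): no bracket -> illegal
(5,5): flips 2 -> legal
B mobility = 3
-- W to move --
(0,0): flips 2 -> legal
(0,2): no bracket -> illegal
(0,3): no bracket -> illegal
(1,0): no bracket -> illegal
(1,3): flips 1 -> legal
(1,4): no bracket -> illegal
(2,0): no bracket -> illegal
(2,4): no bracket -> illegal
(3,0): no bracket -> illegal
(3,1): flips 1 -> legal
(4,1): no bracket -> illegal
(4,2): no bracket -> illegal
(4,3): no bracket -> illegal
W mobility = 3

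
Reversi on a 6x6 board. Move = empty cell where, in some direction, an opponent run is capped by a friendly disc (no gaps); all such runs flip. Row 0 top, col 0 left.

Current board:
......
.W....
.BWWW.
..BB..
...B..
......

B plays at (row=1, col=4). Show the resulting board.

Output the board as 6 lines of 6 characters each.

Answer: ......
.W..B.
.BWBW.
..BB..
...B..
......

Derivation:
Place B at (1,4); scan 8 dirs for brackets.
Dir NW: first cell '.' (not opp) -> no flip
Dir N: first cell '.' (not opp) -> no flip
Dir NE: first cell '.' (not opp) -> no flip
Dir W: first cell '.' (not opp) -> no flip
Dir E: first cell '.' (not opp) -> no flip
Dir SW: opp run (2,3) capped by B -> flip
Dir S: opp run (2,4), next='.' -> no flip
Dir SE: first cell '.' (not opp) -> no flip
All flips: (2,3)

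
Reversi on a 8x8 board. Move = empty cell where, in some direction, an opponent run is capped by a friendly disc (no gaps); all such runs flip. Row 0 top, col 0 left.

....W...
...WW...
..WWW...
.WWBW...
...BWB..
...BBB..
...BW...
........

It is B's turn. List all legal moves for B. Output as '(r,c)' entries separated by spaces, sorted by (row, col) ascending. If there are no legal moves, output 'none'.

Answer: (0,3) (1,1) (1,2) (1,5) (2,1) (2,5) (3,0) (3,5) (6,5) (7,3) (7,4) (7,5)

Derivation:
(0,2): no bracket -> illegal
(0,3): flips 2 -> legal
(0,5): no bracket -> illegal
(1,1): flips 1 -> legal
(1,2): flips 2 -> legal
(1,5): flips 1 -> legal
(2,0): no bracket -> illegal
(2,1): flips 1 -> legal
(2,5): flips 1 -> legal
(3,0): flips 2 -> legal
(3,5): flips 2 -> legal
(4,0): no bracket -> illegal
(4,1): no bracket -> illegal
(4,2): no bracket -> illegal
(6,5): flips 1 -> legal
(7,3): flips 1 -> legal
(7,4): flips 1 -> legal
(7,5): flips 1 -> legal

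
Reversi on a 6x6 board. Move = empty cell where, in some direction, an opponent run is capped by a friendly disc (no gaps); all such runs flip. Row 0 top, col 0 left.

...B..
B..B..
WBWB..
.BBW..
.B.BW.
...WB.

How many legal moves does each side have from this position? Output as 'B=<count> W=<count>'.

-- B to move --
(1,1): no bracket -> illegal
(1,2): flips 1 -> legal
(2,4): no bracket -> illegal
(3,0): flips 1 -> legal
(3,4): flips 2 -> legal
(3,5): no bracket -> illegal
(4,2): no bracket -> illegal
(4,5): flips 1 -> legal
(5,2): flips 1 -> legal
(5,5): no bracket -> illegal
B mobility = 5
-- W to move --
(0,0): flips 1 -> legal
(0,1): no bracket -> illegal
(0,2): no bracket -> illegal
(0,4): flips 1 -> legal
(1,1): no bracket -> illegal
(1,2): no bracket -> illegal
(1,4): no bracket -> illegal
(2,4): flips 1 -> legal
(3,0): flips 2 -> legal
(3,4): no bracket -> illegal
(4,0): flips 1 -> legal
(4,2): flips 3 -> legal
(4,5): no bracket -> illegal
(5,0): no bracket -> illegal
(5,1): no bracket -> illegal
(5,2): no bracket -> illegal
(5,5): flips 1 -> legal
W mobility = 7

Answer: B=5 W=7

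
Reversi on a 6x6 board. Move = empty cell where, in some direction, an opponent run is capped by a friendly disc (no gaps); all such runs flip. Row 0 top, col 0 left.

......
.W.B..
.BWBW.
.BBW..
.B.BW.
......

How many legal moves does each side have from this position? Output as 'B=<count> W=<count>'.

-- B to move --
(0,0): no bracket -> illegal
(0,1): flips 1 -> legal
(0,2): no bracket -> illegal
(1,0): no bracket -> illegal
(1,2): flips 1 -> legal
(1,4): no bracket -> illegal
(1,5): no bracket -> illegal
(2,0): no bracket -> illegal
(2,5): flips 1 -> legal
(3,4): flips 1 -> legal
(3,5): flips 1 -> legal
(4,2): no bracket -> illegal
(4,5): flips 1 -> legal
(5,3): no bracket -> illegal
(5,4): no bracket -> illegal
(5,5): no bracket -> illegal
B mobility = 6
-- W to move --
(0,2): flips 1 -> legal
(0,3): flips 2 -> legal
(0,4): flips 1 -> legal
(1,0): no bracket -> illegal
(1,2): no bracket -> illegal
(1,4): no bracket -> illegal
(2,0): flips 1 -> legal
(3,0): flips 2 -> legal
(3,4): no bracket -> illegal
(4,0): flips 1 -> legal
(4,2): flips 2 -> legal
(5,0): no bracket -> illegal
(5,1): flips 3 -> legal
(5,2): no bracket -> illegal
(5,3): flips 1 -> legal
(5,4): no bracket -> illegal
W mobility = 9

Answer: B=6 W=9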